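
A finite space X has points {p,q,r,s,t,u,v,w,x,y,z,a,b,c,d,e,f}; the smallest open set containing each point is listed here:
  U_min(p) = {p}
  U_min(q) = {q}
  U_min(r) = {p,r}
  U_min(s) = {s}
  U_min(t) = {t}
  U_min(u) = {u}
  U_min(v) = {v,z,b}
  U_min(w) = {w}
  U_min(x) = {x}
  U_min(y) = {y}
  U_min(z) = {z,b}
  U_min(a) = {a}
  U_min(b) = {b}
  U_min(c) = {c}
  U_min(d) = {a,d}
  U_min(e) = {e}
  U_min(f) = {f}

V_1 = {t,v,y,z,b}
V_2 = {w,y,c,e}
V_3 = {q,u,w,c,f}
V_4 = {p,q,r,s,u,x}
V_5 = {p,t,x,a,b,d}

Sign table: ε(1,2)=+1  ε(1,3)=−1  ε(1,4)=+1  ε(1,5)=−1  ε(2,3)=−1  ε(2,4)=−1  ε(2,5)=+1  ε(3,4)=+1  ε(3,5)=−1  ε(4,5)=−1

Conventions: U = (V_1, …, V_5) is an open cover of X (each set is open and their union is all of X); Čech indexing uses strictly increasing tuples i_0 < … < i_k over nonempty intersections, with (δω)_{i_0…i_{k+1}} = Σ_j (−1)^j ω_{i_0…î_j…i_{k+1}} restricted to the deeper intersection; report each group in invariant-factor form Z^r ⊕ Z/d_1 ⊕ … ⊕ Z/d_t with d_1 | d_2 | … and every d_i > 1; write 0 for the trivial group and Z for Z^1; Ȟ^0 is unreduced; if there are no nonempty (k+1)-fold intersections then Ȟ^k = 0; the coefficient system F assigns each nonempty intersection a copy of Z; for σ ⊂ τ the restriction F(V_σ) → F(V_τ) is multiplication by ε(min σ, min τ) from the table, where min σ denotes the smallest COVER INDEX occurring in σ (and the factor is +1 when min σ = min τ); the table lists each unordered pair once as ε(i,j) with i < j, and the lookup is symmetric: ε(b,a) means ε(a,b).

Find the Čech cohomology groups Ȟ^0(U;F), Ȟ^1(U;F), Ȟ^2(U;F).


Ȟ^0(U;F) ≅ 0, Ȟ^1(U;F) ≅ Z/2, Ȟ^2(U;F) ≅ 0

nonempty intersections:
  V12={y} V15={t,b} V23={w,c} V34={q,u} V45={p,x}
C dims 5,5; δ0: rk 5, SNF 1^4·2
Ȟ^0: (5−5)−0=0 ⇒ 0
Ȟ^1: (5−0)−5=0 plus torsion [2] ⇒ Z/2
Ȟ^2: (0−0)−0=0 ⇒ 0


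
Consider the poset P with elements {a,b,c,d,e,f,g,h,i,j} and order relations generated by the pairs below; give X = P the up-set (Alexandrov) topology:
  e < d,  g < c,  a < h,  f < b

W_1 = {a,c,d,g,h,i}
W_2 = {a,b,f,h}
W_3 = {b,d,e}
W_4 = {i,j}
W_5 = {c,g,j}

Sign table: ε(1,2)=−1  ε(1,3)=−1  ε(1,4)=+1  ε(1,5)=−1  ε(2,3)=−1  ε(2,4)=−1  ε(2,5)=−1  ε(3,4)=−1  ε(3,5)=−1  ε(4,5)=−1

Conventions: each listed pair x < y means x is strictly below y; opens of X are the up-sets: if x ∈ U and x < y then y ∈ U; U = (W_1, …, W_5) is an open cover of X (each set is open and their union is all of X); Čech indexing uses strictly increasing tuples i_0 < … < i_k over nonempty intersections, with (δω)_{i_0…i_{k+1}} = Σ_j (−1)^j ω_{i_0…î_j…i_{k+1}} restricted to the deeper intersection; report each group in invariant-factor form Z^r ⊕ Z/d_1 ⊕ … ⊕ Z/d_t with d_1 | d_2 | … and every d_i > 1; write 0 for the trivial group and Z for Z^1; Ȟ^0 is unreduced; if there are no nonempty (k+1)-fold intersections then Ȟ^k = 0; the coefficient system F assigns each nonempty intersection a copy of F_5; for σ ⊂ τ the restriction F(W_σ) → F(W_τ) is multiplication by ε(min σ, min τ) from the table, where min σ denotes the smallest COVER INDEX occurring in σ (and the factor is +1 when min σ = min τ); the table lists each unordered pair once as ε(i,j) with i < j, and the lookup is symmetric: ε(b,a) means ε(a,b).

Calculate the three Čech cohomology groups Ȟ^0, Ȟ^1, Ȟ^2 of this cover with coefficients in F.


Ȟ^0 = 0,  Ȟ^1 = Z/5,  Ȟ^2 = 0

intersection data:
  W12={a,h} W13={d} W14={i} W15={c,g} W23={b} W45={j}
C dims 5,6; δ0: rk_F5 5
Ȟ^0 = (5 − 5) − 0 = 0, so Ȟ^0 ≅ 0
Ȟ^1 = (6 − 0) − 5 = 1, so Ȟ^1 ≅ Z/5
Ȟ^2 = (0 − 0) − 0 = 0, so Ȟ^2 ≅ 0


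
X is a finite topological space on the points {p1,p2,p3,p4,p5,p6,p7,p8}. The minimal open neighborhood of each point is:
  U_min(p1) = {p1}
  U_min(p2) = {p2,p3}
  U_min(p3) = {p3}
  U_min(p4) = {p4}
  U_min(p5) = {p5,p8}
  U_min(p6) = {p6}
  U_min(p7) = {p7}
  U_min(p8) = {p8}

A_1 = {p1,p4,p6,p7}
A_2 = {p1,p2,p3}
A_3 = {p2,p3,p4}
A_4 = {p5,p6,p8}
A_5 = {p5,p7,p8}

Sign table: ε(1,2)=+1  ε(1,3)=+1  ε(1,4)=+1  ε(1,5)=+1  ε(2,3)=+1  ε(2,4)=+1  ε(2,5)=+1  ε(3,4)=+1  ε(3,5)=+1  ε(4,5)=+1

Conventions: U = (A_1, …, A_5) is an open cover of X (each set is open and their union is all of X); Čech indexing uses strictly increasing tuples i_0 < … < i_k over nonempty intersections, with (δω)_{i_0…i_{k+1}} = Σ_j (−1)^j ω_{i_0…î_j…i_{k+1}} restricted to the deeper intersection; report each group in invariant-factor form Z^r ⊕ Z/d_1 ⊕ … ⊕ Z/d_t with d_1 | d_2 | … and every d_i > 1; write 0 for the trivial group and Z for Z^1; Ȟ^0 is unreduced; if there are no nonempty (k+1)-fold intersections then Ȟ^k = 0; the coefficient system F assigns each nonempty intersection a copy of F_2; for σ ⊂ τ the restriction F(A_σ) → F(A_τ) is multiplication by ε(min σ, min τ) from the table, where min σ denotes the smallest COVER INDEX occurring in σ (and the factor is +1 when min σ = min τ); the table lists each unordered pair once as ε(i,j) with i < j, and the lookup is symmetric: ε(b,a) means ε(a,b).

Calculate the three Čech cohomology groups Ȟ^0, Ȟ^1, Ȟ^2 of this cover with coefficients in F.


nonempty intersections:
  A12={p1} A13={p4} A14={p6} A15={p7} A23={p2,p3} A45={p5,p8}
C dims 5,6; δ0: rk_F2 4
Ȟ^0: (5−4)−0=1 ⇒ Z/2
Ȟ^1: (6−0)−4=2 ⇒ Z/2 ⊕ Z/2
Ȟ^2: (0−0)−0=0 ⇒ 0

Ȟ^0 = Z/2,  Ȟ^1 = Z/2 ⊕ Z/2,  Ȟ^2 = 0


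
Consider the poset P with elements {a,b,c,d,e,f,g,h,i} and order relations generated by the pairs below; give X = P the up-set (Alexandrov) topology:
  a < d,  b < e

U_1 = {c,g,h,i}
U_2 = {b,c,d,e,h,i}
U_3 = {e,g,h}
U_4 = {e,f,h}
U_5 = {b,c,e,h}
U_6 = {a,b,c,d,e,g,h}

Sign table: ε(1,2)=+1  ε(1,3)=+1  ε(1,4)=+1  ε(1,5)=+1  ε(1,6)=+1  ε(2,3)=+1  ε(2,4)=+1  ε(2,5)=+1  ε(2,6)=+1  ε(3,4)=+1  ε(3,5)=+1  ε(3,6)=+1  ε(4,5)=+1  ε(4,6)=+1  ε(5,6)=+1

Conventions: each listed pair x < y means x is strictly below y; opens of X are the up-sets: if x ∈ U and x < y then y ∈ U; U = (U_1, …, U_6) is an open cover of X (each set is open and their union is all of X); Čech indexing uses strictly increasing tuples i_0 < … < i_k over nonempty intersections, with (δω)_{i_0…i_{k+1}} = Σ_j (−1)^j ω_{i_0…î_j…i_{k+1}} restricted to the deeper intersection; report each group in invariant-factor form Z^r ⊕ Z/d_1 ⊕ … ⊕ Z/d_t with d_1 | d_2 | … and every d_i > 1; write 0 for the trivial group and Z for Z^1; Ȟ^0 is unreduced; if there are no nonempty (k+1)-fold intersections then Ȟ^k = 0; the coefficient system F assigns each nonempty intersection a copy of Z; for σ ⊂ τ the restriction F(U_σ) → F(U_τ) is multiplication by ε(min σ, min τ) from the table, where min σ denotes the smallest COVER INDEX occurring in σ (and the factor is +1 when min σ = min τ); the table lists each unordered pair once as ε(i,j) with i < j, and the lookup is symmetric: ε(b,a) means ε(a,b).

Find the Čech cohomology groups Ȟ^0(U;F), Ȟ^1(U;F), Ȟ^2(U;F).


intersection data:
  U12={c,h,i} U13={g,h} U14={h} U15={c,h} U16={c,g,h} U23={e,h} U24={e,h} U25={b,c,e,h} U26={b,c,d,e,h} U34={e,h} U35={e,h} U36={e,g,h} U45={e,h} U46={e,h} U56={b,c,e,h}
  U123={h} U124={h} U125={c,h} U126={c,h} U134={h} U135={h} U136={g,h} U145={h} U146={h} U156={c,h} U234={e,h} U235={e,h} U236={e,h} U245={e,h} U246={e,h} U256={b,c,e,h} U345={e,h} U346={e,h} U356={e,h} U456={e,h}
  U1234={h} U1235={h} U1236={h} U1245={h} U1246={h} U1256={c,h} U1345={h} U1346={h} U1356={h} U1456={h} U2345={e,h} U2346={e,h} U2356={e,h} U2456={e,h} U3456={e,h}
  U12345={h} U12346={h} U12356={h} U12456={h} U13456={h} U23456={e,h}
  U123456={h}
C dims 6,15,20,15; δ0: rk 5, SNF 1^5; δ1: rk 10, SNF 1^10; δ2: rk 10, SNF 1^10
Ȟ^0 = (6 − 5) − 0 = 1, so Ȟ^0 ≅ Z
Ȟ^1 = (15 − 10) − 5 = 0, so Ȟ^1 ≅ 0
Ȟ^2 = (20 − 10) − 10 = 0, so Ȟ^2 ≅ 0

Ȟ^0 = Z,  Ȟ^1 = 0,  Ȟ^2 = 0


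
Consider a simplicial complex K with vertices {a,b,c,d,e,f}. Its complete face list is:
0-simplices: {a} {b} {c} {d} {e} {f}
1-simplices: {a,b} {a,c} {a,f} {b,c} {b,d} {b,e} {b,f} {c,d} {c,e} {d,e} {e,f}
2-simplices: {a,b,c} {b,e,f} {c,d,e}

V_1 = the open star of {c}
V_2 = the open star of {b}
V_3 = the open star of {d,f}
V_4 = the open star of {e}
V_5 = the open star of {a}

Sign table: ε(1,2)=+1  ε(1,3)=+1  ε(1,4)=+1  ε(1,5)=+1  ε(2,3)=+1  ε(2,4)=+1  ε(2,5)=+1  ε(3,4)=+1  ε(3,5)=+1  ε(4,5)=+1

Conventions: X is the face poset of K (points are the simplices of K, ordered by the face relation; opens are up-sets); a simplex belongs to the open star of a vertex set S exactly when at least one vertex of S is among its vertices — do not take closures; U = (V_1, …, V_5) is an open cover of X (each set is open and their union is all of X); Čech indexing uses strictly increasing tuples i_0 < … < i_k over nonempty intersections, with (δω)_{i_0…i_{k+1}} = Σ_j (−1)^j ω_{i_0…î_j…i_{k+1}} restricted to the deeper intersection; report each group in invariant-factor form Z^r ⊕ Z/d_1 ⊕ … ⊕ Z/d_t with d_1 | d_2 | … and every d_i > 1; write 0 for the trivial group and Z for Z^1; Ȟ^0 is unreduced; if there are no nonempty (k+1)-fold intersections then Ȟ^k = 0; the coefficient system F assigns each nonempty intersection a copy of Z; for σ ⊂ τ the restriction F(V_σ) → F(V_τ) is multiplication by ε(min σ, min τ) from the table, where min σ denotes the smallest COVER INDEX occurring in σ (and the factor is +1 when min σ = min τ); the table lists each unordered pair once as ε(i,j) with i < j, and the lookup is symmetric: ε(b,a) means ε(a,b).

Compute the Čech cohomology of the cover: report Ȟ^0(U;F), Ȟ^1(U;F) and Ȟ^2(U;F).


Ȟ^0 = Z,  Ȟ^1 = Z^2,  Ȟ^2 = 0

cover nerve:
  V1={{c},{a,c},{b,c},{c,d},{c,e},{a,b,c},{c,d,e}} V2={{b},{a,b},{b,c},{b,d},{b,e},{b,f},{a,b,c},{b,e,f}} V3={{d},{f},{a,f},{b,d},{b,f},{c,d},{d,e},{e,f},{b,e,f},{c,d,e}} V4={{e},{b,e},{c,e},{d,e},{e,f},{b,e,f},{c,d,e}} V5={{a},{a,b},{a,c},{a,f},{a,b,c}}
  V12={{b,c},{a,b,c}} V13={{c,d},{c,d,e}} V14={{c,e},{c,d,e}} V15={{a,c},{a,b,c}} V23={{b,d},{b,f},{b,e,f}} V24={{b,e},{b,e,f}} V25={{a,b},{a,b,c}} V34={{d,e},{e,f},{b,e,f},{c,d,e}} V35={{a,f}}
  V125={{a,b,c}} V134={{c,d,e}} V234={{b,e,f}}
C dims 5,9,3; δ0: rk 4, SNF 1^4; δ1: rk 3, SNF 1^3
Ȟ^0: (5−4)−0=1 ⇒ Z
Ȟ^1: (9−3)−4=2 ⇒ Z^2
Ȟ^2: (3−0)−3=0 ⇒ 0


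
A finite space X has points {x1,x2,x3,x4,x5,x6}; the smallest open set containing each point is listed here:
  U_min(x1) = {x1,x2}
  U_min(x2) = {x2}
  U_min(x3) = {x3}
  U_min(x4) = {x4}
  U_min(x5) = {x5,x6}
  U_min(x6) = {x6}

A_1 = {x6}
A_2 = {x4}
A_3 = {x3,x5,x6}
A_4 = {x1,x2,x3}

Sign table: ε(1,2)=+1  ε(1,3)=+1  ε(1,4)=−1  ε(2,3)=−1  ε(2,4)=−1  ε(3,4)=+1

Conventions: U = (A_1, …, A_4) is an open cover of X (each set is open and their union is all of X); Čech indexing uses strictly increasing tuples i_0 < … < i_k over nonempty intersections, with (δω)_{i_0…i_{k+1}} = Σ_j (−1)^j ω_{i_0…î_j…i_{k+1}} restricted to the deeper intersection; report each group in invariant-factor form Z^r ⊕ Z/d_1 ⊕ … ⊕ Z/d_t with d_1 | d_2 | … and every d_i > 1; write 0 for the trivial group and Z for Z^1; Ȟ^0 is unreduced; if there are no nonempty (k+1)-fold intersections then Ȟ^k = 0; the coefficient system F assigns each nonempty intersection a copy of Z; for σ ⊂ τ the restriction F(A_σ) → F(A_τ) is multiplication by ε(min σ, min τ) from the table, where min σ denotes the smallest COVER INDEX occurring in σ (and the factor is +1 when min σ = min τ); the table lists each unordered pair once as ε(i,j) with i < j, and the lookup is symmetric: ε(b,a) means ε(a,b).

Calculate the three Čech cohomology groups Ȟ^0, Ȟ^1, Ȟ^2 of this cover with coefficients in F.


intersection data:
  A13={x6} A34={x3}
C dims 4,2; δ0: rk 2, SNF 1^2
Ȟ^0 = (4 − 2) − 0 = 2, so Ȟ^0 ≅ Z^2
Ȟ^1 = (2 − 0) − 2 = 0, so Ȟ^1 ≅ 0
Ȟ^2 = (0 − 0) − 0 = 0, so Ȟ^2 ≅ 0

Ȟ^0 ≅ Z^2; Ȟ^1 ≅ 0; Ȟ^2 ≅ 0


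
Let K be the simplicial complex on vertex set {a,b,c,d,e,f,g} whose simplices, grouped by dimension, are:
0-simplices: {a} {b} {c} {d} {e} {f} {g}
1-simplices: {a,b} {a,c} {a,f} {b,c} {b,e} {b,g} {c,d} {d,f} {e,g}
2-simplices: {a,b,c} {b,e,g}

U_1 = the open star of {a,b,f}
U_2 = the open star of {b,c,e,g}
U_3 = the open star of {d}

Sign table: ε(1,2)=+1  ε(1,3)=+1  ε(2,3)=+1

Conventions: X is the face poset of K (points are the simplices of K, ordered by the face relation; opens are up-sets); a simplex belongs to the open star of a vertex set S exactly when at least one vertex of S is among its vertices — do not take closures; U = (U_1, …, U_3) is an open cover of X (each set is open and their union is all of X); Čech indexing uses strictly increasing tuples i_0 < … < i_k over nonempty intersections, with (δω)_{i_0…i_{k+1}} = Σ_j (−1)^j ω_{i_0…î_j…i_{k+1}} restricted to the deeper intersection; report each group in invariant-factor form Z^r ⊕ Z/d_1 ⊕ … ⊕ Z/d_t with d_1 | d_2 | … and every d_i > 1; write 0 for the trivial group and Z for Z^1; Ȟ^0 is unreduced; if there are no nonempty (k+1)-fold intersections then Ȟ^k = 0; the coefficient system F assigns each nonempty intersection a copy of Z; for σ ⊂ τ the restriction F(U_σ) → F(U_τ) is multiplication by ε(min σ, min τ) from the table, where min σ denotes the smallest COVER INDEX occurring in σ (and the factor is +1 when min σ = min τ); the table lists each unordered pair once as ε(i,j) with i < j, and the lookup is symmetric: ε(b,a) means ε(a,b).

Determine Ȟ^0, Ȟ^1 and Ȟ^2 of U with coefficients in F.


Ȟ^0 ≅ Z, Ȟ^1 ≅ Z, Ȟ^2 ≅ 0

cover nerve:
  U1={{a},{b},{f},{a,b},{a,c},{a,f},{b,c},{b,e},{b,g},{d,f},{a,b,c},{b,e,g}} U2={{b},{c},{e},{g},{a,b},{a,c},{b,c},{b,e},{b,g},{c,d},{e,g},{a,b,c},{b,e,g}} U3={{d},{c,d},{d,f}}
  U12={{b},{a,b},{a,c},{b,c},{b,e},{b,g},{a,b,c},{b,e,g}} U13={{d,f}} U23={{c,d}}
C dims 3,3; δ0: rk 2, SNF 1^2
Ȟ^0: (3−2)−0=1 ⇒ Z
Ȟ^1: (3−0)−2=1 ⇒ Z
Ȟ^2: (0−0)−0=0 ⇒ 0


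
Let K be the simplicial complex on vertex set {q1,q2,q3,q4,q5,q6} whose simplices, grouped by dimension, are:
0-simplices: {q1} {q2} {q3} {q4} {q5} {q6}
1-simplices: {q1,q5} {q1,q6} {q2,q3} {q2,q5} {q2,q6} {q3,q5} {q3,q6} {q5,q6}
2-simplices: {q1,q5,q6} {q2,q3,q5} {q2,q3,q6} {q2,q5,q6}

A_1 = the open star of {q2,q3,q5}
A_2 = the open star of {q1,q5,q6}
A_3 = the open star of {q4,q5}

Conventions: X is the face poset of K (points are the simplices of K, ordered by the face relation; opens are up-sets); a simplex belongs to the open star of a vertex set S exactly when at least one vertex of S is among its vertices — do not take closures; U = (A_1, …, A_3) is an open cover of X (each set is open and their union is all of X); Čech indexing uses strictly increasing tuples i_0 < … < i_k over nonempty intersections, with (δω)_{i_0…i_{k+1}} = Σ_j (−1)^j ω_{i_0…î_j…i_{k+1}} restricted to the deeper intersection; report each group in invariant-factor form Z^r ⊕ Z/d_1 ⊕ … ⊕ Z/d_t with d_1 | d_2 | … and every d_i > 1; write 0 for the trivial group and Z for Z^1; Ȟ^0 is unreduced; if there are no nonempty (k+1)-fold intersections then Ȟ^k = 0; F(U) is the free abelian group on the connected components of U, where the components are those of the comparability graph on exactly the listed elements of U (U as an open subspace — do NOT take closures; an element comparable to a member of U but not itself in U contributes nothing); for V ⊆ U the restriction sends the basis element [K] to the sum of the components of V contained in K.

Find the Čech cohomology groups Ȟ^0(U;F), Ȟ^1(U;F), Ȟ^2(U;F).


Ȟ^0 = Z^2, Ȟ^1 = 0, Ȟ^2 = 0

nonempty overlaps:
  A1={{q2},{q3},{q5},{q1,q5},{q2,q3},{q2,q5},{q2,q6},{q3,q5},{q3,q6},{q5,q6},{q1,q5,q6},{q2,q3,q5},{q2,q3,q6},{q2,q5,q6}} A2={{q1},{q5},{q6},{q1,q5},{q1,q6},{q2,q5},{q2,q6},{q3,q5},{q3,q6},{q5,q6},{q1,q5,q6},{q2,q3,q5},{q2,q3,q6},{q2,q5,q6}} A3={{q4},{q5},{q1,q5},{q2,q5},{q3,q5},{q5,q6},{q1,q5,q6},{q2,q3,q5},{q2,q5,q6}}
  A12={{q5},{q1,q5},{q2,q5},{q2,q6},{q3,q5},{q3,q6},{q5,q6},{q1,q5,q6},{q2,q3,q5},{q2,q3,q6},{q2,q5,q6}} A13={{q5},{q1,q5},{q2,q5},{q3,q5},{q5,q6},{q1,q5,q6},{q2,q3,q5},{q2,q5,q6}} A23={{q5},{q1,q5},{q2,q5},{q3,q5},{q5,q6},{q1,q5,q6},{q2,q3,q5},{q2,q5,q6}}
  A123={{q5},{q1,q5},{q2,q5},{q3,q5},{q5,q6},{q1,q5,q6},{q2,q3,q5},{q2,q5,q6}}
components per intersection:
  A1: {{q2},{q3},{q5},{q1,q5},{q2,q3},{q2,q5},{q2,q6},{q3,q5},{q3,q6},{q5,q6},{q1,q5,q6},{q2,q3,q5},{q2,q3,q6},{q2,q5,q6}}
  A2: {{q1},{q5},{q6},{q1,q5},{q1,q6},{q2,q5},{q2,q6},{q3,q5},{q3,q6},{q5,q6},{q1,q5,q6},{q2,q3,q5},{q2,q3,q6},{q2,q5,q6}}
  A3: {{q4}} {{q5},{q1,q5},{q2,q5},{q3,q5},{q5,q6},{q1,q5,q6},{q2,q3,q5},{q2,q5,q6}}
  A12: {{q5},{q1,q5},{q2,q5},{q2,q6},{q3,q5},{q3,q6},{q5,q6},{q1,q5,q6},{q2,q3,q5},{q2,q3,q6},{q2,q5,q6}}
  A13: {{q5},{q1,q5},{q2,q5},{q3,q5},{q5,q6},{q1,q5,q6},{q2,q3,q5},{q2,q5,q6}}
  A23: {{q5},{q1,q5},{q2,q5},{q3,q5},{q5,q6},{q1,q5,q6},{q2,q3,q5},{q2,q5,q6}}
  A123: {{q5},{q1,q5},{q2,q5},{q3,q5},{q5,q6},{q1,q5,q6},{q2,q3,q5},{q2,q5,q6}}
C dims 4,3,1; δ0: rk 2, SNF 1^2; δ1: rk 1, SNF 1^1
degree 0: 4−2−0 = 2 → Ȟ^0 ≅ Z^2
degree 1: 3−1−2 = 0 → Ȟ^1 ≅ 0
degree 2: 1−0−1 = 0 → Ȟ^2 ≅ 0


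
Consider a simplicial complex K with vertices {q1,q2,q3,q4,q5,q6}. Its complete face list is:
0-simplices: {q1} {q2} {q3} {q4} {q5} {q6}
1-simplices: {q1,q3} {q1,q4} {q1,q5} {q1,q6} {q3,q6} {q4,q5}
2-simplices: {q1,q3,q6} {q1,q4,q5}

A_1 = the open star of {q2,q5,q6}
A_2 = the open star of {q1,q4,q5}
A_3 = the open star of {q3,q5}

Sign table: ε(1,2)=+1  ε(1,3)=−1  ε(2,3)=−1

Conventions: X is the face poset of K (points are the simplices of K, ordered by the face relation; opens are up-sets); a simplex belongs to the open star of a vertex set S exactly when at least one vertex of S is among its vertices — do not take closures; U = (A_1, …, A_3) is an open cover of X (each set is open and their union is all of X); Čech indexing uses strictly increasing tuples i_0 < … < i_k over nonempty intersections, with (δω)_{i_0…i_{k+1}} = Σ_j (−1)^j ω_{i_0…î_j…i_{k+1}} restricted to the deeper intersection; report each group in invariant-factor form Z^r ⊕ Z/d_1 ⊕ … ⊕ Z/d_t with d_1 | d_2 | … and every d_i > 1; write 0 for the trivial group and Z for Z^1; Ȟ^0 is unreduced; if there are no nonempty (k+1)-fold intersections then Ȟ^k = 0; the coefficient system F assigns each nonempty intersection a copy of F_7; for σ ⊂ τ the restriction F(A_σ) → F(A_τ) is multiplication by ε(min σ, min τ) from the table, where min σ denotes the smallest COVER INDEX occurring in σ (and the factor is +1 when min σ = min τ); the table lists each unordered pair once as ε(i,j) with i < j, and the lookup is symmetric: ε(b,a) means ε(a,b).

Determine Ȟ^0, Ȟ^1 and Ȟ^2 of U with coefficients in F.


Ȟ^0(U;F) ≅ Z/7, Ȟ^1(U;F) ≅ 0 and Ȟ^2(U;F) ≅ 0

nerve of the cover:
  A1={{q2},{q5},{q6},{q1,q5},{q1,q6},{q3,q6},{q4,q5},{q1,q3,q6},{q1,q4,q5}} A2={{q1},{q4},{q5},{q1,q3},{q1,q4},{q1,q5},{q1,q6},{q4,q5},{q1,q3,q6},{q1,q4,q5}} A3={{q3},{q5},{q1,q3},{q1,q5},{q3,q6},{q4,q5},{q1,q3,q6},{q1,q4,q5}}
  A12={{q5},{q1,q5},{q1,q6},{q4,q5},{q1,q3,q6},{q1,q4,q5}} A13={{q5},{q1,q5},{q3,q6},{q4,q5},{q1,q3,q6},{q1,q4,q5}} A23={{q5},{q1,q3},{q1,q5},{q4,q5},{q1,q3,q6},{q1,q4,q5}}
  A123={{q5},{q1,q5},{q4,q5},{q1,q3,q6},{q1,q4,q5}}
C dims 3,3,1; δ0: rk_F7 2; δ1: rk_F7 1
Ȟ^0 = (3 − 2) − 0 = 1, so Ȟ^0 ≅ Z/7
Ȟ^1 = (3 − 1) − 2 = 0, so Ȟ^1 ≅ 0
Ȟ^2 = (1 − 0) − 1 = 0, so Ȟ^2 ≅ 0


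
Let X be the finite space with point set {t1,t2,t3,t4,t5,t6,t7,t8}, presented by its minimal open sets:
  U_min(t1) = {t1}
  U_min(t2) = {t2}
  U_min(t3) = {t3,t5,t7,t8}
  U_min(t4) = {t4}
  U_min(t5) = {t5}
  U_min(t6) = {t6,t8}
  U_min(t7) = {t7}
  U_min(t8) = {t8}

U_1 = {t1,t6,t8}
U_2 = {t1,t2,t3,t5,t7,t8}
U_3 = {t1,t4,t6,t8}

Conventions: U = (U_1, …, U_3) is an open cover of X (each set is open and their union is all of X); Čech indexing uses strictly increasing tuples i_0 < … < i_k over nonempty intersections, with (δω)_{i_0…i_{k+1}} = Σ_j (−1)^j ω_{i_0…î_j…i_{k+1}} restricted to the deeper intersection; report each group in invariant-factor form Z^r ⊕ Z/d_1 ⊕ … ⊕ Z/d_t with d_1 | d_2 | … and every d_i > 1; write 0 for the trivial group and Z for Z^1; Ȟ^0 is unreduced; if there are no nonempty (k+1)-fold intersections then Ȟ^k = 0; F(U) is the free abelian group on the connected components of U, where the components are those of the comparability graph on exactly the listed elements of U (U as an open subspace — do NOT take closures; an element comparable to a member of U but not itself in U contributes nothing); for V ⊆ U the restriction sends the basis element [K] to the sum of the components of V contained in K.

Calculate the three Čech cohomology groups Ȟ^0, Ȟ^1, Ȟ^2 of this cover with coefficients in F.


nonempty overlaps:
  U12={t1,t8} U13={t1,t6,t8} U23={t1,t8}
  U123={t1,t8}
components per intersection:
  U1: {t1} {t6,t8}
  U2: {t1} {t2} {t3,t5,t7,t8}
  U3: {t1} {t4} {t6,t8}
  U12: {t1} {t8}
  U13: {t1} {t6,t8}
  U23: {t1} {t8}
  U123: {t1} {t8}
C dims 8,6,2; δ0: rk 4, SNF 1^4; δ1: rk 2, SNF 1^2
degree 0: 8−4−0 = 4 → Ȟ^0 ≅ Z^4
degree 1: 6−2−4 = 0 → Ȟ^1 ≅ 0
degree 2: 2−0−2 = 0 → Ȟ^2 ≅ 0

Ȟ^0(U;F) ≅ Z^4; Ȟ^1(U;F) ≅ 0; Ȟ^2(U;F) ≅ 0


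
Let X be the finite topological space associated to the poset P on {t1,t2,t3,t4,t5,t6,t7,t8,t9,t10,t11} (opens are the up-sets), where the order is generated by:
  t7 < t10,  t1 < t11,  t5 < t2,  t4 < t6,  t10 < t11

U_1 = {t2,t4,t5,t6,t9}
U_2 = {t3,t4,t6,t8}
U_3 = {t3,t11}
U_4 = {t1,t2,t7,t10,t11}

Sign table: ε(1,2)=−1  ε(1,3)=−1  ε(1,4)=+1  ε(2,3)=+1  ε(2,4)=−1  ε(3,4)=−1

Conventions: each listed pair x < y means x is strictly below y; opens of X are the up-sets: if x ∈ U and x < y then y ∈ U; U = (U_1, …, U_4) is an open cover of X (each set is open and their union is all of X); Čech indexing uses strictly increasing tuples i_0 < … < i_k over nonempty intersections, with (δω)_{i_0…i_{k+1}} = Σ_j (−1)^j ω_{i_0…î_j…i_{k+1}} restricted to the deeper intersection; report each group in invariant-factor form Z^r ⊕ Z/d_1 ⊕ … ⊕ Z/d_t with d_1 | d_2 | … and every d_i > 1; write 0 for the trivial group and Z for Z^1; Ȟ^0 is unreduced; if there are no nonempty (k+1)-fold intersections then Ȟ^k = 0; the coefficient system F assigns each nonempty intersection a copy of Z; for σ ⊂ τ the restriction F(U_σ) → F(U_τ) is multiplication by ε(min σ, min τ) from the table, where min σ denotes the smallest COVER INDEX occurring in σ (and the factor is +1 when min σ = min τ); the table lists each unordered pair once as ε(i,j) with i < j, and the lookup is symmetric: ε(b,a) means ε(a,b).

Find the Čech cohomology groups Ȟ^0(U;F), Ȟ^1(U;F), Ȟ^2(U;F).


Ȟ^0(U;F) ≅ Z,  Ȟ^1(U;F) ≅ Z,  Ȟ^2(U;F) ≅ 0

intersection data:
  U12={t4,t6} U14={t2} U23={t3} U34={t11}
C dims 4,4; δ0: rk 3, SNF 1^3
Ȟ^0 = (4 − 3) − 0 = 1, so Ȟ^0 ≅ Z
Ȟ^1 = (4 − 0) − 3 = 1, so Ȟ^1 ≅ Z
Ȟ^2 = (0 − 0) − 0 = 0, so Ȟ^2 ≅ 0


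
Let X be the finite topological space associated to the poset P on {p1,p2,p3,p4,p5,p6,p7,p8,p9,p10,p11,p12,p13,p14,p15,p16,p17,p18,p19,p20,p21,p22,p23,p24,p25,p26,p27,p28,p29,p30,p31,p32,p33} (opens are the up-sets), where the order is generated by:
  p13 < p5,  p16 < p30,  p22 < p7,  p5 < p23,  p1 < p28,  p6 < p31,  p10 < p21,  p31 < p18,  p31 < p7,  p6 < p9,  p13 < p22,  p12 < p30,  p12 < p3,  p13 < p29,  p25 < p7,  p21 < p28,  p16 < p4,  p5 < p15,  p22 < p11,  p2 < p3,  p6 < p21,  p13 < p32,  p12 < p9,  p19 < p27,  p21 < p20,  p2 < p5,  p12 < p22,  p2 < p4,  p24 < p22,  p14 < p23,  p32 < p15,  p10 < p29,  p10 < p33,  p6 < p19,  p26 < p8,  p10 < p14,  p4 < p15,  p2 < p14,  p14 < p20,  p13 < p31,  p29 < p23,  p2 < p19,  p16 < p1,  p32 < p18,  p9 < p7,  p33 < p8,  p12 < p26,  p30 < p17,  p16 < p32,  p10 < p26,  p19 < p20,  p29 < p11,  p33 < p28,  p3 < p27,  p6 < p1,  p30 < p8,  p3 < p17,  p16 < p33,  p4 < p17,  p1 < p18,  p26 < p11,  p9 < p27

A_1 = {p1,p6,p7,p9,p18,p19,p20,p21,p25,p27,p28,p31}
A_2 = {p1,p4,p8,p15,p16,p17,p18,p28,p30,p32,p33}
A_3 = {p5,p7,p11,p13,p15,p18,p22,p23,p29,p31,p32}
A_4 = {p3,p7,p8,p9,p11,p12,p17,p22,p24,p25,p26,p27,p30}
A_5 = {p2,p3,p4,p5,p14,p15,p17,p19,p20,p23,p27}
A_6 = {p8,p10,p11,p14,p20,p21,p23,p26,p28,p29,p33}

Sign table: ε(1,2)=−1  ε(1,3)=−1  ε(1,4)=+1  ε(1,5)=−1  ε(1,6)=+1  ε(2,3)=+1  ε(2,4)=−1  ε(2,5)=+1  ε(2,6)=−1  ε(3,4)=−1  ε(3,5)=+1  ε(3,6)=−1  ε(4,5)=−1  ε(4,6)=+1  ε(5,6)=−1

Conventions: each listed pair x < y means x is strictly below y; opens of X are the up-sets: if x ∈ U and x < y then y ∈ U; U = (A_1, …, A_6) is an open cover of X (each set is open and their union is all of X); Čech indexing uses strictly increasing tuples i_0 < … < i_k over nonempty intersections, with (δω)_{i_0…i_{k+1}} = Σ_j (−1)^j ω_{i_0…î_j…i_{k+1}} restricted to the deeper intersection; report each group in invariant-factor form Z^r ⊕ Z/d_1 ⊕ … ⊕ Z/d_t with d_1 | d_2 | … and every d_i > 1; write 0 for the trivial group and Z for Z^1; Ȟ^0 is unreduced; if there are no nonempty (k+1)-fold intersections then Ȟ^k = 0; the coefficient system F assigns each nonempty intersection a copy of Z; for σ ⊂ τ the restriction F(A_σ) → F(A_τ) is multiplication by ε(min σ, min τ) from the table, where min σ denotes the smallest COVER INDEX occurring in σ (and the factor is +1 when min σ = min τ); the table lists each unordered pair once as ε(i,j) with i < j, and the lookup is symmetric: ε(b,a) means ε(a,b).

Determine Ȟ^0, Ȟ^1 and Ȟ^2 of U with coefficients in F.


Ȟ^0 ≅ Z, Ȟ^1 ≅ 0, Ȟ^2 ≅ Z/2

cover nerve:
  A12={p1,p18,p28} A13={p7,p18,p31} A14={p7,p9,p25,p27} A15={p19,p20,p27} A16={p20,p21,p28} A23={p15,p18,p32} A24={p8,p17,p30} A25={p4,p15,p17} A26={p8,p28,p33} A34={p7,p11,p22} A35={p5,p15,p23} A36={p11,p23,p29} A45={p3,p17,p27} A46={p8,p11,p26} A56={p14,p20,p23}
  A123={p18} A126={p28} A134={p7} A145={p27} A156={p20} A235={p15} A245={p17} A246={p8} A346={p11} A356={p23}
C dims 6,15,10; δ0: rk 5, SNF 1^5; δ1: rk 10, SNF 1^9·2
Ȟ^0: (6−5)−0=1 ⇒ Z
Ȟ^1: (15−10)−5=0 ⇒ 0
Ȟ^2: (10−0)−10=0 plus torsion [2] ⇒ Z/2


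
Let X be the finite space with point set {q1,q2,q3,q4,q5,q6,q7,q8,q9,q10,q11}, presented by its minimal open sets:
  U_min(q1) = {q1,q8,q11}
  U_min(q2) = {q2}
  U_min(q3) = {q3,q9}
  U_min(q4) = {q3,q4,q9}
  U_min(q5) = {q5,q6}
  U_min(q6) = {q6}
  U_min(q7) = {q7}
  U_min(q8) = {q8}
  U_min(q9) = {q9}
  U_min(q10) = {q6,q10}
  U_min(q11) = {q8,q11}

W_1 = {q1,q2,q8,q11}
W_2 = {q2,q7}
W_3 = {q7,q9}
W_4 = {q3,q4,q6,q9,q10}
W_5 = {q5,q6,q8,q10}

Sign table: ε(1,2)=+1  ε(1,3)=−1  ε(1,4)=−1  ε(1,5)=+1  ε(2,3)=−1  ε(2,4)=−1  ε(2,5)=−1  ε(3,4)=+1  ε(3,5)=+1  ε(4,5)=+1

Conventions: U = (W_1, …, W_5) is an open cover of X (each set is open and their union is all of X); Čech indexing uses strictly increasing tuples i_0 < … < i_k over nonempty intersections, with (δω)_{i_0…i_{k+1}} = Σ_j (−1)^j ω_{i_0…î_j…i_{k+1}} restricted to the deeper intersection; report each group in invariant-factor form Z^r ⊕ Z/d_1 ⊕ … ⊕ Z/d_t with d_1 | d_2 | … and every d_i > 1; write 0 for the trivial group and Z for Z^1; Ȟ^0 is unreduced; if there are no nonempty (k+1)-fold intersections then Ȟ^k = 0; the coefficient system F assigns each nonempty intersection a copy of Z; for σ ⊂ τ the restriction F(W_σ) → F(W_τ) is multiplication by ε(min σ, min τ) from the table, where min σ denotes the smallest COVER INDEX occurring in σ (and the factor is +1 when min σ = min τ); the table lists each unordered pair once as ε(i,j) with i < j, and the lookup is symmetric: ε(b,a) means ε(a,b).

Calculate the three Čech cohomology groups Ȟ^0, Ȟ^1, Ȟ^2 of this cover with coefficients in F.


Ȟ^0 = 0; Ȟ^1 = Z/2; Ȟ^2 = 0

intersection data:
  W12={q2} W15={q8} W23={q7} W34={q9} W45={q6,q10}
C dims 5,5; δ0: rk 5, SNF 1^4·2
Ȟ^0 = (5 − 5) − 0 = 0, so Ȟ^0 ≅ 0
Ȟ^1 = (5 − 0) − 5 = 0 plus torsion [2], so Ȟ^1 ≅ Z/2
Ȟ^2 = (0 − 0) − 0 = 0, so Ȟ^2 ≅ 0


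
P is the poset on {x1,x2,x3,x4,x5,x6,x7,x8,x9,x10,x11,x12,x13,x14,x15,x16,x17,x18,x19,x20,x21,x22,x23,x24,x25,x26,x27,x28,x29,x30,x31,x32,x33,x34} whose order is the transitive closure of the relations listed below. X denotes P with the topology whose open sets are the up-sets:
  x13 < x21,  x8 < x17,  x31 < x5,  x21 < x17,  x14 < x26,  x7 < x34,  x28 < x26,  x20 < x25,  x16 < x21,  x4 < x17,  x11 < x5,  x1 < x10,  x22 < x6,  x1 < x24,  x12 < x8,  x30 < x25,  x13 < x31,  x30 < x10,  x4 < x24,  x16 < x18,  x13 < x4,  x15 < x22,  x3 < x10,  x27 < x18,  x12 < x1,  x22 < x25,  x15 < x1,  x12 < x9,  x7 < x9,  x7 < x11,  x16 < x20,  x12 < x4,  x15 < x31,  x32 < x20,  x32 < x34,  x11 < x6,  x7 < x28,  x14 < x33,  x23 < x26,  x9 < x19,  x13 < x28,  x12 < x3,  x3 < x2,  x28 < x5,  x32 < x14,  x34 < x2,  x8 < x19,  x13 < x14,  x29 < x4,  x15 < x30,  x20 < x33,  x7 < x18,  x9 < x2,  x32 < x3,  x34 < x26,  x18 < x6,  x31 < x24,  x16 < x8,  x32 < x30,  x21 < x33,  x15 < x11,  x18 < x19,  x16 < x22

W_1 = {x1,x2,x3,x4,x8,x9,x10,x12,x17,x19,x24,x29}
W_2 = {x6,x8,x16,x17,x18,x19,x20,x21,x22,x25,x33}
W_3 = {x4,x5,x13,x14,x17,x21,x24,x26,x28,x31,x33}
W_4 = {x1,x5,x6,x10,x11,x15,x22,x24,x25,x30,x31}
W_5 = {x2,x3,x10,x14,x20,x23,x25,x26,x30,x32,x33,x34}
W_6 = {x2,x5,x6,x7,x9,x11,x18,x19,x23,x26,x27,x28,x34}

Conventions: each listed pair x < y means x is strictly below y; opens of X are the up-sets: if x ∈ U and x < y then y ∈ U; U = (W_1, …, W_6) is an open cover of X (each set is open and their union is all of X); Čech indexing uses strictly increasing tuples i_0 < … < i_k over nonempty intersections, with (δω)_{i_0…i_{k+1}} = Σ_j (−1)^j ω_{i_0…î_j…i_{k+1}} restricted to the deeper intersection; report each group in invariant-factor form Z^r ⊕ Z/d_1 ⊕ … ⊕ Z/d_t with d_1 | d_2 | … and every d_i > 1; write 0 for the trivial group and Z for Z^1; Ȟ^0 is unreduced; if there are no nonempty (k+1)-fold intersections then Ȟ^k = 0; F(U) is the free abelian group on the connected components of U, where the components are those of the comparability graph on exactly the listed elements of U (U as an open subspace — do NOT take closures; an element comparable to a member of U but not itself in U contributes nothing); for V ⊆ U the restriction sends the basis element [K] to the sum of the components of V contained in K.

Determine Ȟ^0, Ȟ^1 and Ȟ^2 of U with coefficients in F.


nonempty intersections:
  W12={x8,x17,x19} W13={x4,x17,x24} W14={x1,x10,x24} W15={x2,x3,x10} W16={x2,x9,x19} W23={x17,x21,x33} W24={x6,x22,x25} W25={x20,x25,x33} W26={x6,x18,x19} W34={x5,x24,x31} W35={x14,x26,x33} W36={x5,x26,x28} W45={x10,x25,x30} W46={x5,x6,x11} W56={x2,x23,x26,x34}
  W123={x17} W126={x19} W134={x24} W145={x10} W156={x2} W235={x33} W245={x25} W246={x6} W346={x5} W356={x26}
components per intersection:
  W1: {x1,x2,x3,x4,x8,x9,x10,x12,x17,x19,x24,x29}
  W2: {x6,x8,x16,x17,x18,x19,x20,x21,x22,x25,x33}
  W3: {x4,x5,x13,x14,x17,x21,x24,x26,x28,x31,x33}
  W4: {x1,x5,x6,x10,x11,x15,x22,x24,x25,x30,x31}
  W5: {x2,x3,x10,x14,x20,x23,x25,x26,x30,x32,x33,x34}
  W6: {x2,x5,x6,x7,x9,x11,x18,x19,x23,x26,x27,x28,x34}
  W12: {x8,x17,x19}
  W13: {x4,x17,x24}
  W14: {x1,x10,x24}
  W15: {x2,x3,x10}
  W16: {x2,x9,x19}
  W23: {x17,x21,x33}
  W24: {x6,x22,x25}
  W25: {x20,x25,x33}
  W26: {x6,x18,x19}
  W34: {x5,x24,x31}
  W35: {x14,x26,x33}
  W36: {x5,x26,x28}
  W45: {x10,x25,x30}
  W46: {x5,x6,x11}
  W56: {x2,x23,x26,x34}
  W123: {x17}
  W126: {x19}
  W134: {x24}
  W145: {x10}
  W156: {x2}
  W235: {x33}
  W245: {x25}
  W246: {x6}
  W346: {x5}
  W356: {x26}
C dims 6,15,10; δ0: rk 5, SNF 1^5; δ1: rk 10, SNF 1^9·2
Ȟ^0: (6−5)−0=1 ⇒ Z
Ȟ^1: (15−10)−5=0 ⇒ 0
Ȟ^2: (10−0)−10=0 plus torsion [2] ⇒ Z/2

Ȟ^0 ≅ Z, Ȟ^1 ≅ 0 and Ȟ^2 ≅ Z/2


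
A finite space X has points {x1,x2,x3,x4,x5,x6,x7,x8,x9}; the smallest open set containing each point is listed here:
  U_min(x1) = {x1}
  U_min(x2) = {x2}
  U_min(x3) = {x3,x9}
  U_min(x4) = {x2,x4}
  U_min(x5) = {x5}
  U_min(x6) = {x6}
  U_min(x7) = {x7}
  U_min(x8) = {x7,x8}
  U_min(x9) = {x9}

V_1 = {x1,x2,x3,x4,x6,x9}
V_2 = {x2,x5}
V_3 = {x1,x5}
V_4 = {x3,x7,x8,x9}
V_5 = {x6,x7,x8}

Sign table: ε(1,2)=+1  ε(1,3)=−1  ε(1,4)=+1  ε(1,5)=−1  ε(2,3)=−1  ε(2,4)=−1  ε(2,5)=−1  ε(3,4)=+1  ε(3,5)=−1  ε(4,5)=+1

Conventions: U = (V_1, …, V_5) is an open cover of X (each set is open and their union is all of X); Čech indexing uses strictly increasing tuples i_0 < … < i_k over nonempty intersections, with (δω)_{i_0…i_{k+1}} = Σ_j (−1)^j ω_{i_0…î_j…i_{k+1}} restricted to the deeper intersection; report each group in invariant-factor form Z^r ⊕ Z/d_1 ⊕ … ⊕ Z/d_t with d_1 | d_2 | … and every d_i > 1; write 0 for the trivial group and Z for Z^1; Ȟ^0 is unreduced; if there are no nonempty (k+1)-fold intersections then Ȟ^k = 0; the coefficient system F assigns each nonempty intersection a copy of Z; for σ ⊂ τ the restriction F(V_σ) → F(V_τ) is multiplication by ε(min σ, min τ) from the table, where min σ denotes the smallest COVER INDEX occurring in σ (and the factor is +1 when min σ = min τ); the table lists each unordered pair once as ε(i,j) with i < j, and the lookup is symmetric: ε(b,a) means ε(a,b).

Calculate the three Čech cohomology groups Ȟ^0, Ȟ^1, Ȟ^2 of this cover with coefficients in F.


Ȟ^0 ≅ 0, Ȟ^1 ≅ Z ⊕ Z/2, Ȟ^2 ≅ 0

cover nerve:
  V12={x2} V13={x1} V14={x3,x9} V15={x6} V23={x5} V45={x7,x8}
C dims 5,6; δ0: rk 5, SNF 1^4·2
Ȟ^0: (5−5)−0=0 ⇒ 0
Ȟ^1: (6−0)−5=1 plus torsion [2] ⇒ Z ⊕ Z/2
Ȟ^2: (0−0)−0=0 ⇒ 0


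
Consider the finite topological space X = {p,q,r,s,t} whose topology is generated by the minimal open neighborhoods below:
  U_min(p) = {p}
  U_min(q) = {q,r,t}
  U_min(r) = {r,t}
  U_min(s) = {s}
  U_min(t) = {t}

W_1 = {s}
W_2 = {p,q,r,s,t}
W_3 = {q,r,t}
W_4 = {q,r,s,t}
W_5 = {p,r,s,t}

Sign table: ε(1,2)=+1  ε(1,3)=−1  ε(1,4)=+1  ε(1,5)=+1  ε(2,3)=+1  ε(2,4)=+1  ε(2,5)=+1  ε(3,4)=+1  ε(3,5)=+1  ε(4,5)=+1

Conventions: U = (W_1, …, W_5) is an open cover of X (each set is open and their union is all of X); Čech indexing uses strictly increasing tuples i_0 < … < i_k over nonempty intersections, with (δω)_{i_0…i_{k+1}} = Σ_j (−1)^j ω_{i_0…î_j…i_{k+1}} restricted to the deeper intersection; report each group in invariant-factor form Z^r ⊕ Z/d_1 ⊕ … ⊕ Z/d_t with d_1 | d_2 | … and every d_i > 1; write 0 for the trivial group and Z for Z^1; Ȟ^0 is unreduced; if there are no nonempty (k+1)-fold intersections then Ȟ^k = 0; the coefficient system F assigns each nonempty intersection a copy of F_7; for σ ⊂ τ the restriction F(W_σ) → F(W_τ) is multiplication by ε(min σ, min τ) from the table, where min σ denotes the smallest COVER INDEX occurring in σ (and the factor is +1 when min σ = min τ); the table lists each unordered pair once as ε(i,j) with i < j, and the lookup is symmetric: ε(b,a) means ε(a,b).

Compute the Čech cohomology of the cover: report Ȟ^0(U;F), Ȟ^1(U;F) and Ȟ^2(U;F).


Ȟ^0 ≅ Z/7; Ȟ^1 ≅ 0; Ȟ^2 ≅ 0

nerve of the cover:
  W12={s} W14={s} W15={s} W23={q,r,t} W24={q,r,s,t} W25={p,r,s,t} W34={q,r,t} W35={r,t} W45={r,s,t}
  W124={s} W125={s} W145={s} W234={q,r,t} W235={r,t} W245={r,s,t} W345={r,t}
  W1245={s} W2345={r,t}
C dims 5,9,7,2; δ0: rk_F7 4; δ1: rk_F7 5; δ2: rk_F7 2
Ȟ^0 = (5 − 4) − 0 = 1, so Ȟ^0 ≅ Z/7
Ȟ^1 = (9 − 5) − 4 = 0, so Ȟ^1 ≅ 0
Ȟ^2 = (7 − 2) − 5 = 0, so Ȟ^2 ≅ 0


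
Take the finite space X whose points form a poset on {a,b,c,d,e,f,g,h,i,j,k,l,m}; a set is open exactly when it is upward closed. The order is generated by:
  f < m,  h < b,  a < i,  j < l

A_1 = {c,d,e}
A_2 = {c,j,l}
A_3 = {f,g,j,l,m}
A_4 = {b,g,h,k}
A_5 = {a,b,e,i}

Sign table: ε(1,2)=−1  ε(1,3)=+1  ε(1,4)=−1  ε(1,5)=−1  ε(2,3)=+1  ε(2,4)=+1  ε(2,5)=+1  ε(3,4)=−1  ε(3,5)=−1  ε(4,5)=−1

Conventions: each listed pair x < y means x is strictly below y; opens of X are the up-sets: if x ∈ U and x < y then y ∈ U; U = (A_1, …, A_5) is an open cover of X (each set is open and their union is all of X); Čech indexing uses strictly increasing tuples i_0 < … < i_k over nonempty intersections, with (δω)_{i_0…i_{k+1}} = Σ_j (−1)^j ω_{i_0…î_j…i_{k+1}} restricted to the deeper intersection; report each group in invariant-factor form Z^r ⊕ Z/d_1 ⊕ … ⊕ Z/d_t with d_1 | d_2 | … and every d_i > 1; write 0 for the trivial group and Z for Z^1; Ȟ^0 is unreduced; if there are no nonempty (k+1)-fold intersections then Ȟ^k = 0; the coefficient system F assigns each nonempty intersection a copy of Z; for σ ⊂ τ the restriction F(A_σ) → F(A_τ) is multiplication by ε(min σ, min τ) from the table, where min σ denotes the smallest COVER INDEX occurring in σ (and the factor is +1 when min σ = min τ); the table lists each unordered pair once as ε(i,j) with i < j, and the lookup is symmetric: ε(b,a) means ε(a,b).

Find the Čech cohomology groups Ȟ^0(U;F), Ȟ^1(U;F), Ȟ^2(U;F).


Ȟ^0 ≅ Z,  Ȟ^1 ≅ Z,  Ȟ^2 ≅ 0

cover nerve:
  A12={c} A15={e} A23={j,l} A34={g} A45={b}
C dims 5,5; δ0: rk 4, SNF 1^4
Ȟ^0: (5−4)−0=1 ⇒ Z
Ȟ^1: (5−0)−4=1 ⇒ Z
Ȟ^2: (0−0)−0=0 ⇒ 0


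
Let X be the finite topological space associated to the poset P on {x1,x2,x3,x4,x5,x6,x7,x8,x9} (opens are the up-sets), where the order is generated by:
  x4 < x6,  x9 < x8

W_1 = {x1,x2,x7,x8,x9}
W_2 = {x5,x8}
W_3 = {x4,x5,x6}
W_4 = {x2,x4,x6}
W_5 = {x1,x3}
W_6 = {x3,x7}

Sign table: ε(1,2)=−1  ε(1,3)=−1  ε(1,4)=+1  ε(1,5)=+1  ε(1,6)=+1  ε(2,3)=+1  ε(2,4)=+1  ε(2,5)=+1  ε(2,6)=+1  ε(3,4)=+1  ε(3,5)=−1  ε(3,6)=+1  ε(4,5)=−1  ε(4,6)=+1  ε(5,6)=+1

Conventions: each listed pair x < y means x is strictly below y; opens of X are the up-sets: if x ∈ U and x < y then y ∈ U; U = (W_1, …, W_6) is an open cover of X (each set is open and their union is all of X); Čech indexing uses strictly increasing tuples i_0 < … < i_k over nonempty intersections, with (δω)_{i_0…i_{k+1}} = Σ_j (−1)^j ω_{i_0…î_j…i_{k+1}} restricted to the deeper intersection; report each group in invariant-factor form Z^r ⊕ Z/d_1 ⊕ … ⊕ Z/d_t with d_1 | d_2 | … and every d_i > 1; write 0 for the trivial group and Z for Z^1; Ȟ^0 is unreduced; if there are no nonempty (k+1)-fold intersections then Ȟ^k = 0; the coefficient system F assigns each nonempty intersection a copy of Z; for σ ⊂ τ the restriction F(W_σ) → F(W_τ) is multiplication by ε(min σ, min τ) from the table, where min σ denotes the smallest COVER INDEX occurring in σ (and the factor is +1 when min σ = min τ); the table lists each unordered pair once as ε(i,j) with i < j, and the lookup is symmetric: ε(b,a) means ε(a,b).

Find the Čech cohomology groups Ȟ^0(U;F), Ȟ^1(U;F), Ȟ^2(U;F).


intersection data:
  W12={x8} W14={x2} W15={x1} W16={x7} W23={x5} W34={x4,x6} W56={x3}
C dims 6,7; δ0: rk 6, SNF 1^5·2
Ȟ^0 = (6 − 6) − 0 = 0, so Ȟ^0 ≅ 0
Ȟ^1 = (7 − 0) − 6 = 1 plus torsion [2], so Ȟ^1 ≅ Z ⊕ Z/2
Ȟ^2 = (0 − 0) − 0 = 0, so Ȟ^2 ≅ 0

Ȟ^0 ≅ 0, Ȟ^1 ≅ Z ⊕ Z/2 and Ȟ^2 ≅ 0


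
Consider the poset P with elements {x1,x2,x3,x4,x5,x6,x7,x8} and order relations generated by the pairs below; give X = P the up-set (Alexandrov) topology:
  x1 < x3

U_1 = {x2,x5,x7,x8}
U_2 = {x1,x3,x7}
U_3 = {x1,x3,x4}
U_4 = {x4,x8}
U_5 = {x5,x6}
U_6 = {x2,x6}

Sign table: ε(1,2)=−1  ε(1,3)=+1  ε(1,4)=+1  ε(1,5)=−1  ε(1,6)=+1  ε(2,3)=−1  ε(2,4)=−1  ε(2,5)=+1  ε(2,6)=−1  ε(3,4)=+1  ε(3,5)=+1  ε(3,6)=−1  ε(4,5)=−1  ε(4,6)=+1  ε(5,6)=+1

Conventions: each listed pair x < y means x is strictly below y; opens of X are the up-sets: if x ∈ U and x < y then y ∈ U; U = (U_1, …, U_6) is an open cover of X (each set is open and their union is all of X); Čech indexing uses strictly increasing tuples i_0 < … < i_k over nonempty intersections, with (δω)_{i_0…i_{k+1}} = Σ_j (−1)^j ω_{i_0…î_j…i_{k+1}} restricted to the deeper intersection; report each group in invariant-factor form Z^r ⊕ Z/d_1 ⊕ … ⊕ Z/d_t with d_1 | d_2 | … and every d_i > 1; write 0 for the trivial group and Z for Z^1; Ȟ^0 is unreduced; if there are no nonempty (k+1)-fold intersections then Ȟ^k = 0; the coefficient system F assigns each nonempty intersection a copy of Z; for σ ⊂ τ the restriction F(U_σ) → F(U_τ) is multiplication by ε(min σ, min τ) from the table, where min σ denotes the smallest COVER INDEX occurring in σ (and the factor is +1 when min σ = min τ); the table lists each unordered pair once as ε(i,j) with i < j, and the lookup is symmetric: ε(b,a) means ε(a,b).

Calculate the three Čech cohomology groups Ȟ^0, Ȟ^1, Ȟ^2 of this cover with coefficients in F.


Ȟ^0 = 0; Ȟ^1 = Z ⊕ Z/2; Ȟ^2 = 0

intersection data:
  U12={x7} U14={x8} U15={x5} U16={x2} U23={x1,x3} U34={x4} U56={x6}
C dims 6,7; δ0: rk 6, SNF 1^5·2
Ȟ^0 = (6 − 6) − 0 = 0, so Ȟ^0 ≅ 0
Ȟ^1 = (7 − 0) − 6 = 1 plus torsion [2], so Ȟ^1 ≅ Z ⊕ Z/2
Ȟ^2 = (0 − 0) − 0 = 0, so Ȟ^2 ≅ 0
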